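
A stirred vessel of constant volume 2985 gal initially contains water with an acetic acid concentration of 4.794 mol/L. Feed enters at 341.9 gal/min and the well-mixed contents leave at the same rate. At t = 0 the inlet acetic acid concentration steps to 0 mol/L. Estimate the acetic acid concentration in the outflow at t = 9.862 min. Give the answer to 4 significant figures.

Accumulation = in − out for the solute gives V dC/dt = Q(C_in − C).
So dC/dt = (C_in − C)/τ with τ = V/Q = 2985/341.9 = 8.73062 min.
Solution: C(t) = C_in + (C₀ − C_in) e^(−t/τ).
C(9.862) = 0 + (4.794 − 0)·e^(−9.862/8.73062) = 0 + (4.79400)·0.323167 = 1.54926 mol/L.

1.549 mol/L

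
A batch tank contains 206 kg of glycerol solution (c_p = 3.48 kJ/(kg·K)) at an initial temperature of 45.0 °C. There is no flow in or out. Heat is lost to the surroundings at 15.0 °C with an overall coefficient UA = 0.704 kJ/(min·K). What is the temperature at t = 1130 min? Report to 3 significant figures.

24.9 °C

Unsteady energy balance on the tank contents: M c_p dT/dt = −UA(T − T_amb).
dT/dt = (T_ss − T)/τ with T_ss = T_amb = 15.000 °C, τ = M c_p/UA = 206·3.48/0.704 = 1018.3 min.
This is linear first-order; T(t) = T_ss + (T₀ − T_ss) e^(−t/τ).
T(1130) = 15.000 + (30.000)·0.32966 = 24.890 °C.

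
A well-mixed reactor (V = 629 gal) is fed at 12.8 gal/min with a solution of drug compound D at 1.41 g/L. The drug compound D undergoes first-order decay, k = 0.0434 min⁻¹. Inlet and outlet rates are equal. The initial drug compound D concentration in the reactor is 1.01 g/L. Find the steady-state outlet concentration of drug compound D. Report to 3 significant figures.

0.450 g/L

Accumulation = in − out − consumed: V dC/dt = Q C_in − Q C − k V C.
Steady state (dC/dt = 0): C_ss = Q C_in/(Q + kV) = C_in/(1 + kV/Q).
C_ss = 12.8·1.41/(12.8 + 0.0434·629) = 18.048/40.099 = 0.45009 g/L.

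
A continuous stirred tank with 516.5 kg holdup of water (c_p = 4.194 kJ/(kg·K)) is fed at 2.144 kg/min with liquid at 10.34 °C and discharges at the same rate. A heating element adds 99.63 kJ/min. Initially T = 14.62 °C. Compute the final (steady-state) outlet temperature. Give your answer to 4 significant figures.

First-law balance (no shaft work): M c_p dT/dt = ṁ c_p (T_in − T) + 99.63.
At steady state dT/dt = 0 ⇒ T_ss = T_in + Q̇/(ṁ c_p) = 10.34 + 99.63/(2.144·4.194) = 21.4199 °C.

21.42 °C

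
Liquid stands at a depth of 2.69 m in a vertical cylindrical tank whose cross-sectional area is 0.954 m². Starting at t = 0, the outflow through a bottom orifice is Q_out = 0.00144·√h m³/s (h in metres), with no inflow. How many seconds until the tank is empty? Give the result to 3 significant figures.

2170 s

With no inflow, A dh/dt = −0.00144 √h.
∫ h^(−1/2) dh = −(0.00144/A) ∫ dt, giving 2√h = 2√h₀ − (0.00144/A) t.
Tank is empty when √h = 0: t_empty = 2A√h₀/0.00144.
t_empty = 2·0.954·√2.69/0.00144 = 1.9080·1.6401/0.00144 = 2173.2 s.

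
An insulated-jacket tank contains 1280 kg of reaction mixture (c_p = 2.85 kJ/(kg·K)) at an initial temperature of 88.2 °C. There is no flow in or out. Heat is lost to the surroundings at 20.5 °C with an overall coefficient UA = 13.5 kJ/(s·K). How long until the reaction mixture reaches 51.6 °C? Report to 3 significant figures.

M c_p dT/dt = −UA(T − T_amb).
τ = M c_p/UA = 270.22 s; T_ss = T_amb = 20.500 °C.
T(t) = T_ss + (T₀ − T_ss)e^(−t/τ); set T = 51.6:
t = −τ ln[(T − T_ss)/(T₀ − T_ss)] = −270.22 · ln(0.45938) = 210.20 s.

210 s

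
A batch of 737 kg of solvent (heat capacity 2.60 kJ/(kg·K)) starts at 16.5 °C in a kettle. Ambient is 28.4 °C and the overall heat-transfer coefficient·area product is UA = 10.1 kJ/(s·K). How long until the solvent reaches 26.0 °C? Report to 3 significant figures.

M c_p dT/dt = −UA(T − T_amb).
τ = M c_p/UA = 189.72 s; T_ss = T_amb = 28.400 °C.
T(t) = T_ss + (T₀ − T_ss)e^(−t/τ); set T = 26.0:
t = −τ ln[(T − T_ss)/(T₀ − T_ss)] = −189.72 · ln(0.20168) = 303.76 s.

304 s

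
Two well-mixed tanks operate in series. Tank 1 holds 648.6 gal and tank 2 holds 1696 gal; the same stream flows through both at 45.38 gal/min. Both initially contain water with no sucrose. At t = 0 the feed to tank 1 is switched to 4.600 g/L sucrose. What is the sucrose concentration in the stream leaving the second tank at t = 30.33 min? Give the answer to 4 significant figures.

Each tank obeys Vᵢ dCᵢ/dt = Q(Cᵢ₋₁ − Cᵢ), so τᵢ = Vᵢ/Q.
τ₁ = 648.6/45.38 = 14.2926 min; τ₂ = 1696/45.38 = 37.3733 min.
Solving the cascade with C₁(0)=C₂(0)=0 gives C₂(t) = C_in[1 − (τ₁ e^(−t/τ₁) − τ₂ e^(−t/τ₂))/(τ₁ − τ₂)].
At t = 30.33: e^(−t/τ₁) = 0.119783, e^(−t/τ₂) = 0.444173.
C₂ = 4.600·[1 − (14.2926·0.119783 − 37.3733·0.444173)/(-23.0807)] = 4.600·0.354950 = 1.63277 g/L.

1.633 g/L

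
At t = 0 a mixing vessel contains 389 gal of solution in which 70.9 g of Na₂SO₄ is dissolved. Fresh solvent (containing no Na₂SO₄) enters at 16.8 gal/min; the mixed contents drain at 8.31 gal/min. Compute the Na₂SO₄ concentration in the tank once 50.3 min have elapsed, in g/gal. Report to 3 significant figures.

Total volume: dV/dt = Q_in − Q_out = 8.4900 gal/min, so V(t) = 389 + 8.4900 t and V(50.3) = 816.05 gal.
No Na₂SO₄ enters, so dm/dt = −Q_out · (m/V).
Separate: dm/m = −Q_out dt/V(t) ⇒ ln(m/m₀) = −(Q_out/(Q_in−Q_out)) ln(V/V₀).
m = m₀ (V₀/V)^(Q_out/(Q_in−Q_out)) = 70.9 × (389/816.05)^(0.97880) = 34.332 g.
C = m/V = 34.332/816.05 = 0.042071 g/gal.

0.0421 g/gal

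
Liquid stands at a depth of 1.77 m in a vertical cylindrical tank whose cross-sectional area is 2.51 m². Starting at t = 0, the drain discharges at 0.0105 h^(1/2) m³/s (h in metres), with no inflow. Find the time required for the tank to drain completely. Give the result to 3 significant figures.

With no inflow, A dh/dt = −0.0105 √h.
∫ h^(−1/2) dh = −(0.0105/A) ∫ dt, giving 2√h = 2√h₀ − (0.0105/A) t.
Set h = 0: 2√h₀ = (0.0105/A) t_empty ⇒ t_empty = 2A√h₀/0.0105.
t_empty = 2·2.51·√1.77/0.0105 = 5.0200·1.3304/0.0105 = 636.06 s.

636 s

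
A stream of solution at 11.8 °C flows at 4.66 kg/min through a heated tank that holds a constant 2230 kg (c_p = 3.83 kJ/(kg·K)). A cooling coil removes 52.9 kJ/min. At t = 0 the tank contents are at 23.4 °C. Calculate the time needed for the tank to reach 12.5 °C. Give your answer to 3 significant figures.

First-law balance (no shaft work): M c_p dT/dt = ṁ c_p (T_in − T) − 52.9.
τ = M/ṁ = 478.54 min; T_ss = T_in − Q̇/(ṁ c_p) = 8.8360 °C.
T(t) = T_ss + (T₀ − T_ss) e^(−t/τ). Set T = 12.5:
e^(−t/τ) = (12.5 − 8.8360)/(23.4 − 8.8360) = 0.25158
t = −478.54 · ln(0.25158) = 660.39 min.

660 min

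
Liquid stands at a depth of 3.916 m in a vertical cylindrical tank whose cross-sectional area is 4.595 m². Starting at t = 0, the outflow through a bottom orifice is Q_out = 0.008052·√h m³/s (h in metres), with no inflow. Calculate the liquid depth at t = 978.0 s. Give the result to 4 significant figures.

With no inflow, A dh/dt = −0.008052 √h.
This is separable: 2 d(√h)/dt = −0.008052/A, so √h = √h₀ − (0.008052/(2A)) t.
√h = √3.916 − 0.008052·978.0/(2·4.595) = 1.97889 − 0.856894 = 1.12199.
h = 1.12199² = 1.25887 m.

1.259 m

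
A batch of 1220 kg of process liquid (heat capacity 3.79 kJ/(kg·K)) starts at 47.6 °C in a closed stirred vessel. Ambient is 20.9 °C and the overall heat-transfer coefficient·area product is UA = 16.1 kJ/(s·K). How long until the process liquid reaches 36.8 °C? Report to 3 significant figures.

Heat balance on the well-mixed liquid: M c_p dT/dt = −UA(T − T_amb).
τ = M c_p/UA = 287.19 s; T_ss = T_amb = 20.900 °C.
T(t) = T_ss + (T₀ − T_ss)e^(−t/τ); set T = 36.8:
t = −τ ln[(T − T_ss)/(T₀ − T_ss)] = −287.19 · ln(0.59551) = 148.86 s.

149 s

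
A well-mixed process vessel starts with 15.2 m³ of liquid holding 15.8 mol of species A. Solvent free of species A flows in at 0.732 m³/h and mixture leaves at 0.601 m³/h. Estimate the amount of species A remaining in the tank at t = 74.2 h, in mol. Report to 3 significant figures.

1.64 mol

Total volume: dV/dt = Q_in − Q_out = 0.13100 m³/h, so V(t) = 15.2 + 0.13100 t and V(74.2) = 24.920 m³.
No species A enters, so dm/dt = −Q_out · (m/V).
Separate: dm/m = −Q_out dt/V(t) ⇒ ln(m/m₀) = −(Q_out/(Q_in−Q_out)) ln(V/V₀).
m = m₀ (V₀/V)^(Q_out/(Q_in−Q_out)) = 15.8 × (15.2/24.920)^(4.5878) = 1.6354 mol.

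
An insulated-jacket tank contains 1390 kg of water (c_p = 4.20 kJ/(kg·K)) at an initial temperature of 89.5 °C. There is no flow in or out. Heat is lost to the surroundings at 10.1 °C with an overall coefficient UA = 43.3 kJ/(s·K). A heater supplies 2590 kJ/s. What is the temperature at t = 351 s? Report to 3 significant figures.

Unsteady energy balance on the tank contents: M c_p dT/dt = −UA(T − T_amb) + Q̇.
dT/dt = (T_ss − T)/τ with T_ss = T_amb + Q̇/UA = 10.1 + 2590/43.3 = 69.915 °C, τ = M c_p/UA = 1390·4.20/43.3 = 134.83 s.
T approaches T_ss exponentially: T(t) = T_ss + (T₀ − T_ss) e^(−t/τ).
T(351) = 69.915 + (19.585)·0.074026 = 71.365 °C.

71.4 °C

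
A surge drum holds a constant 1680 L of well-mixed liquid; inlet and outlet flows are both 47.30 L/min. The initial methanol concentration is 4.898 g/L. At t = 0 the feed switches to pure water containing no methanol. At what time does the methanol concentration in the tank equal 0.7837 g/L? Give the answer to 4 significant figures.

Species balance: V dC/dt = Q(C_in − C) ⇒ τ = V/Q = 35.5180 min.
C(t) = C_in + (C₀ − C_in) e^(−t/τ). Set C = 0.7837 and solve for t:
e^(−t/τ) = (C − C_in)/(C₀ − C_in) = (0.7837 − 0)/(4.898 − 0) = 0.160004
t = −τ ln(…) = 35.5180 × 1.83256 = 65.0887 min.

65.09 min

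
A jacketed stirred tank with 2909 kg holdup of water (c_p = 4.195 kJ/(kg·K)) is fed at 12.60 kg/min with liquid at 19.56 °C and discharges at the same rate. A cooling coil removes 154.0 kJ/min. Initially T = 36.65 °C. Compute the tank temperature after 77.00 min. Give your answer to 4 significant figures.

Heat balance on the well-mixed liquid: M c_p dT/dt = ṁ c_p (T_in − T) − 154.0.
τ = M/ṁ = 230.873 min; T_ss = T_in − Q̇/(ṁ c_p) = 19.56 − 154.0/(12.60·4.195) = 16.6465 °C.
T approaches T_ss exponentially: T(t) = T_ss + (T₀ − T_ss) e^(−t/τ).
T(77.00) = 16.6465 + (20.0035)·e^(−77.00/230.873) = 16.6465 + (20.0035)·0.716400 = 30.9770 °C.

30.98 °C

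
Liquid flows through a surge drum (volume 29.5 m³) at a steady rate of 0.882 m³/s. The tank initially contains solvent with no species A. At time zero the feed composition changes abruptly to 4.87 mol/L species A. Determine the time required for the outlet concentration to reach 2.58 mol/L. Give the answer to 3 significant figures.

Mass balance on the solute (V constant): V dC/dt = Q(C_in − C), so τ = V/Q = 33.447 s.
C(t) = C_in + (C₀ − C_in) e^(−t/τ). Set C = 2.58 and solve for t:
e^(−t/τ) = (C − C_in)/(C₀ − C_in) = (2.58 − 4.87)/(0 − 4.87) = 0.47023
t = −τ ln(…) = 33.447 × 0.75454 = 25.237 s.

25.2 s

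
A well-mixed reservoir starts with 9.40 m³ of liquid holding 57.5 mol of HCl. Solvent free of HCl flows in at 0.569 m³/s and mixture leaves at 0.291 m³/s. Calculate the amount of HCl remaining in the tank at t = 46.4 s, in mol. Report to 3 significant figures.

Let m(t) be the amount of HCl. Volume: V(t) = V₀ + (Q_in − Q_out) t = 9.40 + 0.27800 t; V(46.4) = 22.299 m³.
No HCl enters, so dm/dt = −Q_out · (m/V).
dm/m = −Q_out dt/(V₀ + 0.27800 t); integrating gives ln(m/m₀) = −(Q_out/(Q_in−Q_out)) ln(V/V₀).
m = m₀ (V₀/V)^(Q_out/(Q_in−Q_out)) = 57.5 × (9.40/22.299)^(1.0468) = 23.279 mol.

23.3 mol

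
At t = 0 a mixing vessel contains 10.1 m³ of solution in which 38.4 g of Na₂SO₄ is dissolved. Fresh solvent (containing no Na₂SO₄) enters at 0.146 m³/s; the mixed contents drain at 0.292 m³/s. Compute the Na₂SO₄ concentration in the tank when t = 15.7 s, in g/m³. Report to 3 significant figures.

Total volume: dV/dt = Q_in − Q_out = -0.14600 m³/s, so V(t) = 10.1 − 0.14600 t and V(15.7) = 7.8078 m³.
Solute balance: dm/dt = 0 − Q_out C = −Q_out m/V(t).
dm/m = −Q_out dt/(V₀ − 0.14600 t); integrating gives ln(m/m₀) = −(Q_out/(Q_in−Q_out)) ln(V/V₀).
m = m₀ (V₀/V)^(Q_out/(Q_in−Q_out)) = 38.4 × (10.1/7.8078)^(-2.0000) = 22.948 g.
C = m/V = 22.948/7.8078 = 2.9391 g/m³.

2.94 g/m³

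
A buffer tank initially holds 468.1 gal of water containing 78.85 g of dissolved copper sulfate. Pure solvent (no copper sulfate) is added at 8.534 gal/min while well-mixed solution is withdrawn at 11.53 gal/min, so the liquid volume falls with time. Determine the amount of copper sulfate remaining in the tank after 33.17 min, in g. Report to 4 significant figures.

31.47 g

Total volume: dV/dt = Q_in − Q_out = -2.99600 gal/min, so V(t) = 468.1 − 2.99600 t and V(33.17) = 368.723 gal.
Species balance (pure solvent in): dm/dt = −Q_out · m/V(t).
Separate: dm/m = −Q_out dt/V(t) ⇒ ln(m/m₀) = −(Q_out/(Q_in−Q_out)) ln(V/V₀).
m = m₀ (V₀/V)^(Q_out/(Q_in−Q_out)) = 78.85 × (468.1/368.723)^(-3.84846) = 31.4740 g.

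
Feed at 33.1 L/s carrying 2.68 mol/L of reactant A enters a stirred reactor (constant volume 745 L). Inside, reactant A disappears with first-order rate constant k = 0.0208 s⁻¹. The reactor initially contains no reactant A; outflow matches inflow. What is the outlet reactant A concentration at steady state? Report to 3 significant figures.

1.83 mol/L

Accumulation = in − out − consumed: V dC/dt = Q C_in − Q C − k V C.
Steady state (dC/dt = 0): C_ss = Q C_in/(Q + kV) = C_in/(1 + kV/Q).
C_ss = 33.1·2.68/(33.1 + 0.0208·745) = 88.708/48.596 = 1.8254 mol/L.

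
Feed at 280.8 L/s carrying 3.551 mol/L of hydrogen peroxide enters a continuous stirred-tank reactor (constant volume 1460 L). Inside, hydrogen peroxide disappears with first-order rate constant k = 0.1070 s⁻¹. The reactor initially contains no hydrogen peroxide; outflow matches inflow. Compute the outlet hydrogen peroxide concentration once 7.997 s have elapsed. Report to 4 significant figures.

V dC/dt = Q(C_in − C) − k V C.
This is linear with rate a = Q/V + k = 0.299329 s⁻¹.
C_ss = Q C_in/(Q + kV) = 2.28164 mol/L; C(t) = C_ss + (C₀ − C_ss) e^(−a t).
C(7.997) = 2.28164 + (-2.28164)·e^(−0.299329·7.997) = 2.28164 + (-2.28164)·0.0912883 = 2.07335 mol/L.

2.073 mol/L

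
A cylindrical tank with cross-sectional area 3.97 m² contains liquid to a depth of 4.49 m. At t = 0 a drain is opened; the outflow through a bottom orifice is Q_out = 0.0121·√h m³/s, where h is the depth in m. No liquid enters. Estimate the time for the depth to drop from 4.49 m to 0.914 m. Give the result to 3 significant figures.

763 s

With no inflow, A dh/dt = −0.0121 √h.
Separate and integrate: 2(√h − √h₀) = −(0.0121/A) t.
t = 2A(√h₀ − √h)/0.0121 = 2·3.97·(√4.49 − √0.914)/0.0121
  = 7.9400 × (2.1190 − 0.95603) / 0.0121 = 763.11 s.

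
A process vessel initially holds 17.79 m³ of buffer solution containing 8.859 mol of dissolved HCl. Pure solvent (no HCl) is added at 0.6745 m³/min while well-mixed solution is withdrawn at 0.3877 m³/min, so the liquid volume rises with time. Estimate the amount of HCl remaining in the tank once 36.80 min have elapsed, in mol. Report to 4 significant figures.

Total volume: dV/dt = Q_in − Q_out = 0.286800 m³/min, so V(t) = 17.79 + 0.286800 t and V(36.80) = 28.3442 m³.
No HCl enters, so dm/dt = −Q_out · (m/V).
Separate: dm/m = −Q_out dt/V(t) ⇒ ln(m/m₀) = −(Q_out/(Q_in−Q_out)) ln(V/V₀).
m = m₀ (V₀/V)^(Q_out/(Q_in−Q_out)) = 8.859 × (17.79/28.3442)^(1.35181) = 4.71985 mol.

4.720 mol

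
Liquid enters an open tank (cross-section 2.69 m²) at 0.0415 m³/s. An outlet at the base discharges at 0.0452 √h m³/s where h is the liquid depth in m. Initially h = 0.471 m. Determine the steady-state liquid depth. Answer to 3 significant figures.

0.843 m

Level balance: A dh/dt = 0.0415 − 0.0452 √h. Setting dh/dt = 0:
Q_in = 0.0452 √h_ss ⇒ √h_ss = 0.0415/0.0452 = 0.91814.
h_ss = 0.91814² = 0.84298 m. (Since h₀ = 0.471 m < h_ss, the level will rise toward this value.)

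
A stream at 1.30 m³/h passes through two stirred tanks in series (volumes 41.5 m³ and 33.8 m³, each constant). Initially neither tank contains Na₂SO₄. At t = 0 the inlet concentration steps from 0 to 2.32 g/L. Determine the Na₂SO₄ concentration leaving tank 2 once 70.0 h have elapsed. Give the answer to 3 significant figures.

Time constants: τᵢ = Vᵢ/Q for each well-mixed tank.
τ₁ = 41.5/1.30 = 31.923 h; τ₂ = 33.8/1.30 = 26.000 h.
Solving the cascade with C₁(0)=C₂(0)=0 gives C₂(t) = C_in[1 − (τ₁ e^(−t/τ₁) − τ₂ e^(−t/τ₂))/(τ₁ − τ₂)].
At t = 70.0: e^(−t/τ₁) = 0.11161, e^(−t/τ₂) = 0.067724.
C₂ = 2.32·[1 − (31.923·0.11161 − 26.000·0.067724)/(5.9231)] = 2.32·0.69577 = 1.6142 g/L.

1.61 g/L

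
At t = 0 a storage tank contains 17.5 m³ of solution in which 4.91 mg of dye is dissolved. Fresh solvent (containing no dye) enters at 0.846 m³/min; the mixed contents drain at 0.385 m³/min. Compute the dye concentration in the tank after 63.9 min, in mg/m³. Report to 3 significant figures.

0.0459 mg/m³

Let m(t) be the amount of dye. Volume: V(t) = V₀ + (Q_in − Q_out) t = 17.5 + 0.46100 t; V(63.9) = 46.958 m³.
Solute balance: dm/dt = 0 − Q_out C = −Q_out m/V(t).
dm/m = −Q_out dt/(V₀ + 0.46100 t); integrating gives ln(m/m₀) = −(Q_out/(Q_in−Q_out)) ln(V/V₀).
m = m₀ (V₀/V)^(Q_out/(Q_in−Q_out)) = 4.91 × (17.5/46.958)^(0.83514) = 2.1532 mg.
C = m/V = 2.1532/46.958 = 0.045853 mg/m³.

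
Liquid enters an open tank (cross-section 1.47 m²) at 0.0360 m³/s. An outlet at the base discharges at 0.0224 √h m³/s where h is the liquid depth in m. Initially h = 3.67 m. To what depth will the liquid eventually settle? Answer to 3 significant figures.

2.58 m

A dh/dt = Q_in − 0.0224 √h. Steady state requires inflow = outflow:
Q_in = 0.0224 √h_ss ⇒ √h_ss = 0.0360/0.0224 = 1.6071.
h_ss = 1.6071² = 2.5829 m. (Since h₀ = 3.67 m > h_ss, the level will fall toward this value.)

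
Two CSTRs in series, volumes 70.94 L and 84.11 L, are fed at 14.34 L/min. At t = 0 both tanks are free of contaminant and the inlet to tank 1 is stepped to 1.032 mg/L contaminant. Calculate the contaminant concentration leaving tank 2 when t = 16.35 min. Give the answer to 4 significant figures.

0.8302 mg/L

Each tank obeys Vᵢ dCᵢ/dt = Q(Cᵢ₋₁ − Cᵢ), so τᵢ = Vᵢ/Q.
τ₁ = 70.94/14.34 = 4.94700 min; τ₂ = 84.11/14.34 = 5.86541 min.
Tank 1: C₁ = C_in(1 − e^(−t/τ₁)). Tank 2 (τ₁ ≠ τ₂): C₂ = C_in[1 − (τ₁ e^(−t/τ₁) − τ₂ e^(−t/τ₂))/(τ₁ − τ₂)].
At t = 16.35: e^(−t/τ₁) = 0.0366980, e^(−t/τ₂) = 0.0615732.
C₂ = 1.032·[1 − (4.94700·0.0366980 − 5.86541·0.0615732)/(-0.918410)] = 1.032·0.804437 = 0.830179 mg/L.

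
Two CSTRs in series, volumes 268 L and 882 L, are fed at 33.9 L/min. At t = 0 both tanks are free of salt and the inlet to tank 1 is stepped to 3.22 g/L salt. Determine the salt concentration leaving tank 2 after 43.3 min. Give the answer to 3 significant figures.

2.35 g/L

Each tank obeys Vᵢ dCᵢ/dt = Q(Cᵢ₋₁ − Cᵢ), so τᵢ = Vᵢ/Q.
τ₁ = 268/33.9 = 7.9056 min; τ₂ = 882/33.9 = 26.018 min.
Tank 1: C₁ = C_in(1 − e^(−t/τ₁)). Tank 2 (τ₁ ≠ τ₂): C₂ = C_in[1 − (τ₁ e^(−t/τ₁) − τ₂ e^(−t/τ₂))/(τ₁ − τ₂)].
At t = 43.3: e^(−t/τ₁) = 0.0041813, e^(−t/τ₂) = 0.18933.
C₂ = 3.22·[1 − (7.9056·0.0041813 − 26.018·0.18933)/(-18.112)] = 3.22·0.72985 = 2.3501 g/L.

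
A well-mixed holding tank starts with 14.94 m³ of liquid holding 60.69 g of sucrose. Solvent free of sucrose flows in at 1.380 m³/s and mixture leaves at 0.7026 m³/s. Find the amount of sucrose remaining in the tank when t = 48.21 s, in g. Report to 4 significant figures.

18.25 g

Let m(t) be the amount of sucrose. Volume: V(t) = V₀ + (Q_in − Q_out) t = 14.94 + 0.677400 t; V(48.21) = 47.5975 m³.
Species balance (pure solvent in): dm/dt = −Q_out · m/V(t).
dm/m = −Q_out dt/(V₀ + 0.677400 t); integrating gives ln(m/m₀) = −(Q_out/(Q_in−Q_out)) ln(V/V₀).
m = m₀ (V₀/V)^(Q_out/(Q_in−Q_out)) = 60.69 × (14.94/47.5975)^(1.03720) = 18.2458 g.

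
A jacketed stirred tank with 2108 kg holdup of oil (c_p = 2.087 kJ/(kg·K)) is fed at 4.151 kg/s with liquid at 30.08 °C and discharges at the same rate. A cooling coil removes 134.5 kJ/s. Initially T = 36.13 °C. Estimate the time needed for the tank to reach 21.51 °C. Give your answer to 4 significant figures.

M c_p dT/dt = ṁ c_p (T_in − T) − Q̇.
τ = M/ṁ = 507.829 s; T_ss = T_in − Q̇/(ṁ c_p) = 14.5544 °C.
T(t) = T_ss + (T₀ − T_ss) e^(−t/τ). Set T = 21.51:
e^(−t/τ) = (21.51 − 14.5544)/(36.13 − 14.5544) = 0.322381
t = −507.829 · ln(0.322381) = 574.873 s.

574.9 s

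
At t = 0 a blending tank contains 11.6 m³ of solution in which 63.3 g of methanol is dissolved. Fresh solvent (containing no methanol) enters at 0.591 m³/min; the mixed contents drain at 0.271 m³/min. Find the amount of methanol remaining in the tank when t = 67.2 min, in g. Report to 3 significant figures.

26.0 g

Let m(t) be the amount of methanol. Volume: V(t) = V₀ + (Q_in − Q_out) t = 11.6 + 0.32000 t; V(67.2) = 33.104 m³.
Solute balance: dm/dt = 0 − Q_out C = −Q_out m/V(t).
Separate: dm/m = −Q_out dt/V(t) ⇒ ln(m/m₀) = −(Q_out/(Q_in−Q_out)) ln(V/V₀).
m = m₀ (V₀/V)^(Q_out/(Q_in−Q_out)) = 63.3 × (11.6/33.104)^(0.84688) = 26.045 g.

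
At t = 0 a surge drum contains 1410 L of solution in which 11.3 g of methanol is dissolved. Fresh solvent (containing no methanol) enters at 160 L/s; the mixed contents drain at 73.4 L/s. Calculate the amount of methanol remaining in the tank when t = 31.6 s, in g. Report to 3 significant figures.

4.53 g

Let m(t) be the amount of methanol. Volume: V(t) = V₀ + (Q_in − Q_out) t = 1410 + 86.600 t; V(31.6) = 4146.6 L.
Solute balance: dm/dt = 0 − Q_out C = −Q_out m/V(t).
Separate: dm/m = −Q_out dt/V(t) ⇒ ln(m/m₀) = −(Q_out/(Q_in−Q_out)) ln(V/V₀).
m = m₀ (V₀/V)^(Q_out/(Q_in−Q_out)) = 11.3 × (1410/4146.6)^(0.84758) = 4.5291 g.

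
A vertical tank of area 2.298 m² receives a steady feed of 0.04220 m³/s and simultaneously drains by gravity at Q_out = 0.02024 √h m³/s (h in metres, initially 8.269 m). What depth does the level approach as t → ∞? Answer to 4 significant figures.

4.347 m

Mass balance (ρ constant): A dh/dt = Q_in − 0.02024 √h. At steady state dh/dt = 0:
Q_in = 0.02024 √h_ss ⇒ √h_ss = 0.04220/0.02024 = 2.08498.
h_ss = 2.08498² = 4.34714 m. (Since h₀ = 8.269 m > h_ss, the level will fall toward this value.)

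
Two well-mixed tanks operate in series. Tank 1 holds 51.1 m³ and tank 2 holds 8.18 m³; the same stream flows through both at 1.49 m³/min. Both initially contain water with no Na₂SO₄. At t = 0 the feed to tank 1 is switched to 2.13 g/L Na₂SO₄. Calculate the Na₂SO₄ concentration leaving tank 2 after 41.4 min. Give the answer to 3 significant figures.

1.37 g/L

Species balance on tank i: dCᵢ/dt = (Cᵢ₋₁ − Cᵢ)/τᵢ with τᵢ = Vᵢ/Q.
τ₁ = 51.1/1.49 = 34.295 min; τ₂ = 8.18/1.49 = 5.4899 min.
Solving the cascade with C₁(0)=C₂(0)=0 gives C₂(t) = C_in[1 − (τ₁ e^(−t/τ₁) − τ₂ e^(−t/τ₂))/(τ₁ − τ₂)].
At t = 41.4: e^(−t/τ₁) = 0.29904, e^(−t/τ₂) = 0.00053083.
C₂ = 2.13·[1 − (34.295·0.29904 − 5.4899·0.00053083)/(28.805)] = 2.13·0.64406 = 1.3719 g/L.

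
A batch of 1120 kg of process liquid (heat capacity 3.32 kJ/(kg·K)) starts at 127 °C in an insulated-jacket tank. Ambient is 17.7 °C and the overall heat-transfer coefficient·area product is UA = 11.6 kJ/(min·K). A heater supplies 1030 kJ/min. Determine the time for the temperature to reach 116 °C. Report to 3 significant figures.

246 min

Lumped-capacitance energy balance: M c_p dT/dt = UA(T_amb − T) + Q̇.
τ = M c_p/UA = 320.55 min; T_ss = T_amb + Q̇/UA = 17.7 + 1030/11.6 = 106.49 °C.
T(t) = T_ss + (T₀ − T_ss)e^(−t/τ); set T = 116:
t = −τ ln[(T − T_ss)/(T₀ − T_ss)] = −320.55 · ln(0.46360) = 246.42 min.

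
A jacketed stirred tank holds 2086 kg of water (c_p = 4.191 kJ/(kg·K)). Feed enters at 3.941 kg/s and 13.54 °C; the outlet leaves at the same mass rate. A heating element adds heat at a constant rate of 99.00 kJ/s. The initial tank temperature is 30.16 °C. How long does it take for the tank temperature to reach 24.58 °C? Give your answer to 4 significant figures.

Energy balance: M c_p dT/dt = ṁ c_p (T_in − T) + 99.00.
τ = M/ṁ = 529.307 s; T_ss = T_in + Q̇/(ṁ c_p) = 19.5339 °C.
T(t) = T_ss + (T₀ − T_ss) e^(−t/τ). Set T = 24.58:
e^(−t/τ) = (24.58 − 19.5339)/(30.16 − 19.5339) = 0.474877
t = −529.307 · ln(0.474877) = 394.175 s.

394.2 s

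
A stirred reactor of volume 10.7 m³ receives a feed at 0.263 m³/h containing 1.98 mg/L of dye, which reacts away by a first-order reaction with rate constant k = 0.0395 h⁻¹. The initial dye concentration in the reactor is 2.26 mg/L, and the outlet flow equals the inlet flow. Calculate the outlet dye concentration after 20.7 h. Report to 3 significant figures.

Species balance: V dC/dt = Q C_in − Q C − k V C.
dC/dt = (Q/V) C_in − (Q/V + k) C; effective rate a = Q/V + k = 0.024579 + 0.0395 = 0.064079 h⁻¹.
C_ss = Q C_in/(Q + kV) = 0.75948 mg/L; C(t) = C_ss + (C₀ − C_ss) e^(−a t).
C(20.7) = 0.75948 + (1.5005)·e^(−0.064079·20.7) = 0.75948 + (1.5005)·0.26542 = 1.1577 mg/L.

1.16 mg/L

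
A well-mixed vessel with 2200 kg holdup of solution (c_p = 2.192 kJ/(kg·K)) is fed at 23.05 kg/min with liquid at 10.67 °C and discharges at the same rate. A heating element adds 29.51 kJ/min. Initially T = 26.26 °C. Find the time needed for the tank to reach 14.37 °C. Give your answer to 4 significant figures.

M c_p dT/dt = ṁ c_p (T_in − T) + Q̇.
τ = M/ṁ = 95.4447 min; T_ss = T_in + Q̇/(ṁ c_p) = 11.2541 °C.
T(t) = T_ss + (T₀ − T_ss) e^(−t/τ). Set T = 14.37:
e^(−t/τ) = (14.37 − 11.2541)/(26.26 − 11.2541) = 0.207647
t = −95.4447 · ln(0.207647) = 150.031 min.

150.0 min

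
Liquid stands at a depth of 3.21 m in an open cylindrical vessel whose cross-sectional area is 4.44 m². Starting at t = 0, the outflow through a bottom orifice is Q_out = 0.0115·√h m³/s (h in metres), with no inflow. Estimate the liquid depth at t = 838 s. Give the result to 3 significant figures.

A dh/dt = −Q_out = −0.0115 √h.
Separate and integrate: 2(√h − √h₀) = −(0.0115/A) t.
√h = √3.21 − 0.0115·838/(2·4.44) = 1.7916 − 1.0852 = 0.70640.
h = 0.70640² = 0.49900 m.

0.499 m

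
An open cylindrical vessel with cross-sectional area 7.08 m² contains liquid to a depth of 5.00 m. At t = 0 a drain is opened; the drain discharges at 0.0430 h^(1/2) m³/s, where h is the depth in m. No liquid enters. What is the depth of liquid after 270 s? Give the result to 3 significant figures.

With no inflow, A dh/dt = −0.0430 √h.
This is separable: 2 d(√h)/dt = −0.0430/A, so √h = √h₀ − (0.0430/(2A)) t.
√h = √5.00 − 0.0430·270/(2·7.08) = 2.2361 − 0.81992 = 1.4162.
h = 1.4162² = 2.0055 m.

2.01 m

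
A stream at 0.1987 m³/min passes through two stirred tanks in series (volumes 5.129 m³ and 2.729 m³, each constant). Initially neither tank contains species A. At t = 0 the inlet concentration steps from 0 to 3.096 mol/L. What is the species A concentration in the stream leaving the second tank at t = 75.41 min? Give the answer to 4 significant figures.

Time constants: τᵢ = Vᵢ/Q for each well-mixed tank.
τ₁ = 5.129/0.1987 = 25.8128 min; τ₂ = 2.729/0.1987 = 13.7343 min.
Solving the cascade with C₁(0)=C₂(0)=0 gives C₂(t) = C_in[1 − (τ₁ e^(−t/τ₁) − τ₂ e^(−t/τ₂))/(τ₁ − τ₂)].
At t = 75.41: e^(−t/τ₁) = 0.0538571, e^(−t/τ₂) = 0.00412519.
C₂ = 3.096·[1 − (25.8128·0.0538571 − 13.7343·0.00412519)/(12.0785)] = 3.096·0.889594 = 2.75418 mol/L.

2.754 mol/L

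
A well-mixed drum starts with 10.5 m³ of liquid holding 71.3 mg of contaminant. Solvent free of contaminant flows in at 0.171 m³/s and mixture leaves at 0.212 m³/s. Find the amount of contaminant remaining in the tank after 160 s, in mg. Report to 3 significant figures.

0.449 mg

Total volume: dV/dt = Q_in − Q_out = -0.041000 m³/s, so V(t) = 10.5 − 0.041000 t and V(160) = 3.9400 m³.
Solute balance: dm/dt = 0 − Q_out C = −Q_out m/V(t).
dm/m = −Q_out dt/(V₀ − 0.041000 t); integrating gives ln(m/m₀) = −(Q_out/(Q_in−Q_out)) ln(V/V₀).
m = m₀ (V₀/V)^(Q_out/(Q_in−Q_out)) = 71.3 × (10.5/3.9400)^(-5.1707) = 0.44869 mg.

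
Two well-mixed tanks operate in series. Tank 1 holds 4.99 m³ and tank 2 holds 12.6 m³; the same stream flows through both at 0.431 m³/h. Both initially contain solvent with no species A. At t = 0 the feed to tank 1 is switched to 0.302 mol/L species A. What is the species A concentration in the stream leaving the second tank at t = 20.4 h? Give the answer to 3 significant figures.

Species balance on tank i: dCᵢ/dt = (Cᵢ₋₁ − Cᵢ)/τᵢ with τᵢ = Vᵢ/Q.
τ₁ = 4.99/0.431 = 11.578 h; τ₂ = 12.6/0.431 = 29.234 h.
Tank 1: C₁ = C_in(1 − e^(−t/τ₁)). Tank 2 (τ₁ ≠ τ₂): C₂ = C_in[1 − (τ₁ e^(−t/τ₁) − τ₂ e^(−t/τ₂))/(τ₁ − τ₂)].
At t = 20.4: e^(−t/τ₁) = 0.17170, e^(−t/τ₂) = 0.49767.
C₂ = 0.302·[1 − (11.578·0.17170 − 29.234·0.49767)/(-17.657)] = 0.302·0.28858 = 0.087151 mol/L.

0.0872 mol/L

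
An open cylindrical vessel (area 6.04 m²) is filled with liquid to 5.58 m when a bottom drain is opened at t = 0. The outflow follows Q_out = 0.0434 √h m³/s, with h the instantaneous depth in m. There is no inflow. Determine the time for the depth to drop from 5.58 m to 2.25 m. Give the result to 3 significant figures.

240 s

Accumulation of liquid (constant cross-section A): A dh/dt = −0.0434 √h.
Separate and integrate: 2(√h − √h₀) = −(0.0434/A) t.
t = 2A(√h₀ − √h)/0.0434 = 2·6.04·(√5.58 − √2.25)/0.0434
  = 12.080 × (2.3622 − 1.5000) / 0.0434 = 239.99 s.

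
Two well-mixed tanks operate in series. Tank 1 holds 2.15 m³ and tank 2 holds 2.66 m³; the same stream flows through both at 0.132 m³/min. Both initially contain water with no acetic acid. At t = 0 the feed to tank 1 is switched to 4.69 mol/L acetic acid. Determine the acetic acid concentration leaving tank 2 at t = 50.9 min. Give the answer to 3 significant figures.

Species balance on tank i: dCᵢ/dt = (Cᵢ₋₁ − Cᵢ)/τᵢ with τᵢ = Vᵢ/Q.
τ₁ = 2.15/0.132 = 16.288 min; τ₂ = 2.66/0.132 = 20.152 min.
Solving the cascade with C₁(0)=C₂(0)=0 gives C₂(t) = C_in[1 − (τ₁ e^(−t/τ₁) − τ₂ e^(−t/τ₂))/(τ₁ − τ₂)].
At t = 50.9: e^(−t/τ₁) = 0.043936, e^(−t/τ₂) = 0.079989.
C₂ = 4.69·[1 − (16.288·0.043936 − 20.152·0.079989)/(-3.8636)] = 4.69·0.76802 = 3.6020 mol/L.

3.60 mol/L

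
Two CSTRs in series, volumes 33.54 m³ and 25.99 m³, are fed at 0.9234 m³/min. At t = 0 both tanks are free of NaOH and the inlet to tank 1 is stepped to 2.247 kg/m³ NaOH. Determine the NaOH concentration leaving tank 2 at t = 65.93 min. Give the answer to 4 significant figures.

Time constants: τᵢ = Vᵢ/Q for each well-mixed tank.
τ₁ = 33.54/0.9234 = 36.3223 min; τ₂ = 25.99/0.9234 = 28.1460 min.
Tank 1: C₁ = C_in(1 − e^(−t/τ₁)). Tank 2 (τ₁ ≠ τ₂): C₂ = C_in[1 − (τ₁ e^(−t/τ₁) − τ₂ e^(−t/τ₂))/(τ₁ − τ₂)].
At t = 65.93: e^(−t/τ₁) = 0.162815, e^(−t/τ₂) = 0.0960938.
C₂ = 2.247·[1 − (36.3223·0.162815 − 28.1460·0.0960938)/(8.17630)] = 2.247·0.607504 = 1.36506 kg/m³.

1.365 kg/m³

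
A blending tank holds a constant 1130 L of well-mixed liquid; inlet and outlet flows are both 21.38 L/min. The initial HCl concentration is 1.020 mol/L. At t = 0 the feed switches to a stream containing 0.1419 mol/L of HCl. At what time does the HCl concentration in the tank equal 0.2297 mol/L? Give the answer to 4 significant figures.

Transient balance on the dissolved component: V dC/dt = Q(C_in − C), so τ = V/Q = 52.8531 min.
C(t) = C_in + (C₀ − C_in) e^(−t/τ). Set C = 0.2297 and solve for t:
e^(−t/τ) = (C − C_in)/(C₀ − C_in) = (0.2297 − 0.1419)/(1.020 − 0.1419) = 0.0999886
t = −τ ln(…) = 52.8531 × 2.30270 = 121.705 min.

121.7 min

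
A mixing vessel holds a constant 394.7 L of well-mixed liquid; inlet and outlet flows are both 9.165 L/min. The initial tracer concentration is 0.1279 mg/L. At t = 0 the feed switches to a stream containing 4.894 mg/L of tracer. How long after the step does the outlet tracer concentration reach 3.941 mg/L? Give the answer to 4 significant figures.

Accumulation = in − out for the solute gives V dC/dt = Q(C_in − C), so τ = V/Q = 43.0660 min.
C(t) = C_in + (C₀ − C_in) e^(−t/τ). Set C = 3.941 and solve for t:
e^(−t/τ) = (C − C_in)/(C₀ − C_in) = (3.941 − 4.894)/(0.1279 − 4.894) = 0.199954
t = −τ ln(…) = 43.0660 × 1.60967 = 69.3220 min.

69.32 min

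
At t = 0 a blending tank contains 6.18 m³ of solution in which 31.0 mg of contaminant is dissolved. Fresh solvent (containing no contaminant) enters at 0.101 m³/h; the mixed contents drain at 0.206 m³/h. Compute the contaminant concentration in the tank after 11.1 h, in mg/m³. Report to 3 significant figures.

4.10 mg/m³

Let m(t) be the amount of contaminant. Volume: V(t) = V₀ + (Q_in − Q_out) t = 6.18 − 0.10500 t; V(11.1) = 5.0145 m³.
Solute balance: dm/dt = 0 − Q_out C = −Q_out m/V(t).
dm/m = −Q_out dt/(V₀ − 0.10500 t); integrating gives ln(m/m₀) = −(Q_out/(Q_in−Q_out)) ln(V/V₀).
m = m₀ (V₀/V)^(Q_out/(Q_in−Q_out)) = 31.0 × (6.18/5.0145)^(-1.9619) = 20.573 mg.
C = m/V = 20.573/5.0145 = 4.1027 mg/m³.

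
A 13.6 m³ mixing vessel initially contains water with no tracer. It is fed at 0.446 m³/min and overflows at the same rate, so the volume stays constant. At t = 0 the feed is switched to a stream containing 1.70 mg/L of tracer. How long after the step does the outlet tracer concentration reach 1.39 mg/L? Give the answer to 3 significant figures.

Species balance on the tank: V dC/dt = Q(C_in − C), so τ = V/Q = 30.493 min.
C(t) = C_in + (C₀ − C_in) e^(−t/τ). Set C = 1.39 and solve for t:
e^(−t/τ) = (C − C_in)/(C₀ − C_in) = (1.39 − 1.70)/(0 − 1.70) = 0.18235
t = −τ ln(…) = 30.493 × 1.7018 = 51.894 min.

51.9 min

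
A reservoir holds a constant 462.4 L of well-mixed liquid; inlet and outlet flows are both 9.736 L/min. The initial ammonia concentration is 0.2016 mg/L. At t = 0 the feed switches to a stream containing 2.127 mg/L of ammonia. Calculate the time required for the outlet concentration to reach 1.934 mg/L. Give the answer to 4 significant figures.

109.2 min

Unsteady species balance (constant V, well mixed): V dC/dt = Q(C_in − C), so τ = V/Q = 47.4938 min.
C(t) = C_in + (C₀ − C_in) e^(−t/τ). Set C = 1.934 and solve for t:
e^(−t/τ) = (C − C_in)/(C₀ − C_in) = (1.934 − 2.127)/(0.2016 − 2.127) = 0.100239
t = −τ ln(…) = 47.4938 × 2.30020 = 109.245 min.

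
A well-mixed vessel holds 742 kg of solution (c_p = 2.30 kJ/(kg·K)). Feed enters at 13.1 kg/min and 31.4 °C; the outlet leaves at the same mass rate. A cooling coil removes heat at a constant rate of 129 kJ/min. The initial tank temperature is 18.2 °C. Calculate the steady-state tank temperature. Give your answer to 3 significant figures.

M c_p dT/dt = ṁ c_p (T_in − T) − Q̇.
At steady state dT/dt = 0 ⇒ T_ss = T_in − Q̇/(ṁ c_p) = 31.4 − 129/(13.1·2.30) = 27.119 °C.

27.1 °C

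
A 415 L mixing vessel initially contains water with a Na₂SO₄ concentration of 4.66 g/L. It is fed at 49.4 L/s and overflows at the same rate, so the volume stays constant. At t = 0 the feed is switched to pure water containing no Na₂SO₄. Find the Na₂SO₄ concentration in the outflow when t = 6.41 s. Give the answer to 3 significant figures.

2.17 g/L

Unsteady species balance (constant V, well mixed): V dC/dt = Q(C_in − C).
So dC/dt = (C_in − C)/τ with τ = V/Q = 415/49.4 = 8.4008 s.
This is linear first-order; C(t) = C_in + (C₀ − C_in) e^(−t/τ).
C(6.41) = 0 + (4.66 − 0)·e^(−6.41/8.4008) = 0 + (4.6600)·0.46626 = 2.1728 g/L.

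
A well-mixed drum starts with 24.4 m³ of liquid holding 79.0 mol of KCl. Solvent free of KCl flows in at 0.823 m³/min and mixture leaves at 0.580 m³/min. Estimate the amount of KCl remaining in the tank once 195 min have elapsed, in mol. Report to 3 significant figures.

6.01 mol

Let m(t) be the amount of KCl. Volume: V(t) = V₀ + (Q_in − Q_out) t = 24.4 + 0.24300 t; V(195) = 71.785 m³.
Solute balance: dm/dt = 0 − Q_out C = −Q_out m/V(t).
Separate: dm/m = −Q_out dt/V(t) ⇒ ln(m/m₀) = −(Q_out/(Q_in−Q_out)) ln(V/V₀).
m = m₀ (V₀/V)^(Q_out/(Q_in−Q_out)) = 79.0 × (24.4/71.785)^(2.3868) = 6.0125 mol.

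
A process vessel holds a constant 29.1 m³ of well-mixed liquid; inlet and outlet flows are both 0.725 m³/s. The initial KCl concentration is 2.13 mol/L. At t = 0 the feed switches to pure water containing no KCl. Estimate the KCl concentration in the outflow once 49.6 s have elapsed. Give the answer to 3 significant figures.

Accumulation = in − out for the solute gives V dC/dt = Q(C_in − C).
Rewrite as dC/dt + C/τ = C_in/τ, τ = V/Q = 40.138 s.
This is linear first-order; C(t) = C_in + (C₀ − C_in) e^(−t/τ).
C(49.6) = 0 + (2.13 − 0)·e^(−49.6/40.138) = 0 + (2.1300)·0.29062 = 0.61902 mol/L.

0.619 mol/L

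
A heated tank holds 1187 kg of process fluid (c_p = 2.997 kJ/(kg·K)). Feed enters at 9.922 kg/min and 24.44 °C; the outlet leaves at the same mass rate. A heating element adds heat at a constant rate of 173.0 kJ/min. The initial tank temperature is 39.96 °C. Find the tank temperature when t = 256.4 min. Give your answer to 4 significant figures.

31.40 °C

M c_p dT/dt = ṁ c_p (T_in − T) + Q̇.
τ = M/ṁ = 119.633 min; T_ss = T_in + Q̇/(ṁ c_p) = 24.44 + 173.0/(9.922·2.997) = 30.2578 °C.
This is linear first-order; T(t) = T_ss + (T₀ − T_ss) e^(−t/τ).
T(256.4) = 30.2578 + (9.70218)·e^(−256.4/119.633) = 30.2578 + (9.70218)·0.117277 = 31.3957 °C.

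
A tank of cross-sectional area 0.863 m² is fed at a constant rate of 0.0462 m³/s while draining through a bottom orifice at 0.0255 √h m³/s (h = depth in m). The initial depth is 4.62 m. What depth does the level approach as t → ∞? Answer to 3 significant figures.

Accumulation of liquid (constant cross-section A): A dh/dt = Q_in − 0.0255 √h. At steady state dh/dt = 0:
Q_in = 0.0255 √h_ss ⇒ √h_ss = 0.0462/0.0255 = 1.8118.
h_ss = 1.8118² = 3.2825 m. (Since h₀ = 4.62 m > h_ss, the level will fall toward this value.)

3.28 m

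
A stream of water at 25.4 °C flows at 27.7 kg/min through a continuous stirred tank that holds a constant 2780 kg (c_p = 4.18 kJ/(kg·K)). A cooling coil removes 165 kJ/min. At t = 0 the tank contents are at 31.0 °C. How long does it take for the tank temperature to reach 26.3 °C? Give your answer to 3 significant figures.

111 min

Heat balance on the well-mixed liquid: M c_p dT/dt = ṁ c_p (T_in − T) − 165.
τ = M/ṁ = 100.36 min; T_ss = T_in − Q̇/(ṁ c_p) = 23.975 °C.
T(t) = T_ss + (T₀ − T_ss) e^(−t/τ). Set T = 26.3:
e^(−t/τ) = (26.3 − 23.975)/(31.0 − 23.975) = 0.33096
t = −100.36 · ln(0.33096) = 110.97 min.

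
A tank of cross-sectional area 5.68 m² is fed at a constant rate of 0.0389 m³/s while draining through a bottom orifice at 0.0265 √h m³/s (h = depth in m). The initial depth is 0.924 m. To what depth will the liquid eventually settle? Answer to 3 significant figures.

A dh/dt = Q_in − 0.0265 √h. Steady state requires inflow = outflow:
Q_in = 0.0265 √h_ss ⇒ √h_ss = 0.0389/0.0265 = 1.4679.
h_ss = 1.4679² = 2.1548 m. (Since h₀ = 0.924 m < h_ss, the level will rise toward this value.)

2.15 m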